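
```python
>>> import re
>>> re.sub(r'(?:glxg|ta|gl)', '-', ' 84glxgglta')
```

' 84---'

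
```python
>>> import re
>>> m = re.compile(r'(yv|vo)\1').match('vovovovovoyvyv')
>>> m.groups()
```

`\1` is not a pattern — it's the concrete string captured by group 1, re-applied verbatim.
`re.match` won't scan ahead — the pattern has to work from the very first character.
The match spans [0:4] → 'vovo'.
Captured: group 1 = 'vo'.

('vo',)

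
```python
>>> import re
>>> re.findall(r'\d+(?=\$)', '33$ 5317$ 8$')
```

['33', '5317', '8']

The lookaround is zero-width — it requires the adjacent text to match without consuming it, so the asserted text isn't part of the match.
Scanning left to right: at [0:2] → '33'; at [4:8] → '5317'; at [10:11] → '8'.
Since nothing is captured, `findall` lists the 3 matched substrings directly.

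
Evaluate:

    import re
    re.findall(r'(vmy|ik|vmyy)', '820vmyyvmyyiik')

The regex engine tests alternatives in the order written; an earlier branch that matches wins even if a later one would match more.
With a single group, `findall` returns only what that group captured — 3 items.

['vmy', 'vmy', 'ik']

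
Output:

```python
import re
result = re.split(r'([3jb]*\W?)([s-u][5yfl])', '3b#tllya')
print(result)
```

['', '3b#', 'tl', 'lya']

With a capturing group present, the delimiter's captured portion is kept in the result list.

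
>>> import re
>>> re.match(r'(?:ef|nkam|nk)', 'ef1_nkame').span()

(0, 2)

With `match`, the pattern is implicitly anchored at the beginning.
The match spans [0:2] → 'ef'.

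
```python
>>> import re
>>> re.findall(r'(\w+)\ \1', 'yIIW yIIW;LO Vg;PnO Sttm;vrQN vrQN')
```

The backreference `\1` re-matches whatever the first group consumed, character for character.
Matches: at [0:9] match 'yIIW yIIW', group 1 = 'yIIW'; at [25:34] match 'vrQN vrQN', group 1 = 'vrQN'.
Because there's exactly one group, `findall` drops the full match and keeps group 1 from each hit.

['yIIW', 'vrQN']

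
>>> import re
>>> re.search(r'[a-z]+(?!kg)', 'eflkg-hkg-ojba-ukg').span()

(0, 5)

The negative lookaround is zero-width — it rules out positions where the adjacent text would match, without consuming anything.
The match spans [0:5] → 'eflkg'.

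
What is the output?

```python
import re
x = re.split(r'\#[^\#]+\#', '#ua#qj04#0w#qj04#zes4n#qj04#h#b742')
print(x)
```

Matches to split on: at [0:4] → '#ua#'; at [8:12] → '#0w#'; at [16:23] → '#zes4n#'; at [27:30] → '#h#'.
Splitting on the pattern gives 5 pieces.

['', 'qj04', 'qj04', 'qj04', 'b742']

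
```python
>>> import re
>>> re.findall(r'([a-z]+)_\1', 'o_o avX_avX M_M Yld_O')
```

['o']

A backreference is literal: `\1` must see the identical characters the first group matched.
Scanning left to right: at [0:3] match 'o_o', group 1 = 'o'.
Because there's exactly one group, `findall` drops the full match and keeps group 1 from the one hit.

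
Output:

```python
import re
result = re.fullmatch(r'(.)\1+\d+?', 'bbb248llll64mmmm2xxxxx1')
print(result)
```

None

After group 1 captures some text, `\1` only succeeds where that same text appears again.
`fullmatch` succeeds only if the pattern covers the string from start to end.
Here there's no way to consume every character, so the call returns None.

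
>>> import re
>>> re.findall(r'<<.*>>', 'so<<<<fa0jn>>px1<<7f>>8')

Walking the string: at [2:22] → '<<<<fa0jn>>px1<<7f>>'.
With no groups in the pattern, `findall` gives back each whole match — 1 here.

['<<<<fa0jn>>px1<<7f>>']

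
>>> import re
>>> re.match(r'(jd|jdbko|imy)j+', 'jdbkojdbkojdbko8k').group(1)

'jdbko'

With `match`, the pattern is implicitly anchored at the beginning.
The match spans [0:6] → 'jdbkoj'.
Captured: group 1 = 'jdbko'.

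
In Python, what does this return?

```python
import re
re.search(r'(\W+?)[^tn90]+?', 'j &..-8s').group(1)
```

' '

The match spans [1:3] → ' &'.
Captured: group 1 = ' '.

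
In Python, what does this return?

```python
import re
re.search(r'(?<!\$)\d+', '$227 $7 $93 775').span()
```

(2, 4)

`(?!…)`/`(?<!…)` only lets a position through if the neighbouring text does NOT match; no characters are consumed.
Unlike `match`, `search` isn't anchored — it looks for the pattern anywhere in the string.
The match spans [2:4] → '27'.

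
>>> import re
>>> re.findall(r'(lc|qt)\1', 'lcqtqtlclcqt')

['qt', 'lc']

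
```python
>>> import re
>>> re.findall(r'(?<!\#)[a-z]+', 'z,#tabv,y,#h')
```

The negative lookahead/lookbehind blocks any match where the forbidden context is present.
Scanning left to right: at [0:1] → 'z'; at [4:7] → 'abv'; at [8:9] → 'y'.
With no groups in the pattern, `findall` gives back each whole match — 3 here.

['z', 'abv', 'y']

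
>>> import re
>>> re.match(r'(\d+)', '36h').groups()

('36',)

Pattern: one or more of a digit (captured).
`re.match` won't scan ahead — the pattern has to work from the very first character.
The match spans [0:2] → '36'.
Captured: group 1 = '36'.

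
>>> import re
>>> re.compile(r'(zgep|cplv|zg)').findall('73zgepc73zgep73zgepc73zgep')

['zgep', 'zgep', 'zgep', 'zgep']

Alternation tries branches left to right and keeps the first one that lets the overall match succeed at that position.
One capturing group, so `findall` returns just the captured substring from each match — 4 in all.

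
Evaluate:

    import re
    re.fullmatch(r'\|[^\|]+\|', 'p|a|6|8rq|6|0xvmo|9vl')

None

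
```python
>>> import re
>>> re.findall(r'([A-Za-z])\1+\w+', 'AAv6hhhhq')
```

['A']

After group 1 captures some text, `\1` only succeeds where that same text appears again.
Matches: at [0:9] match 'AAv6hhhhq', group 1 = 'A'.
One capturing group, so `findall` returns just the captured substring from the one match — 1 in all.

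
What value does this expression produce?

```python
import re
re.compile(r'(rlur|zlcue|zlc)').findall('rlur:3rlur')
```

One capturing group, so `findall` returns just the captured substring from each match — 2 in all.

['rlur', 'rlur']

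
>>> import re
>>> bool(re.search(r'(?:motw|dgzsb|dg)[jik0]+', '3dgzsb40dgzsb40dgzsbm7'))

Here the pattern never matches, so the call returns None, and `bool(None)` is False.

False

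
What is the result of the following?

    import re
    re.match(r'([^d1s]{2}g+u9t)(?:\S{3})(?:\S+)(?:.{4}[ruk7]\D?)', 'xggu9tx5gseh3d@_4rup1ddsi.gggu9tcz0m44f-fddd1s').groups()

The match spans [0:30] → 'xggu9tx5gseh3d@_4rup1ddsi.gggu'.
Captured: group 1 = 'xggu9t'.

('xggu9t',)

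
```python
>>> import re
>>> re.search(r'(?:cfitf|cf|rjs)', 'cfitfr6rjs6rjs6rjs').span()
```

The regex engine tests alternatives in the order written; an earlier branch that matches wins even if a later one would match more.
`re.search` tries every starting position until one works.
The match spans [0:5] → 'cfitf'.

(0, 5)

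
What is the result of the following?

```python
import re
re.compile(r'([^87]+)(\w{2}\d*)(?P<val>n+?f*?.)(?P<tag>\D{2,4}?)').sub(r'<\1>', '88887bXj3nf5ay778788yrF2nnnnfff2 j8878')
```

This matches one or more of any character except [87] (captured); then exactly 2 of a word character, then zero or more of a digit (captured); then one or more of the literal 'n' (lazy), then zero or more of a literal 'f' (lazy), then any character (captured as 'val'); then 2 to 4 of a non-digit (lazy) (captured as 'tag').
The `?` after the quantifier makes it lazy — it takes as little as possible before letting the rest of the pattern try.
Matches: at [5:14] → 'bXj3nf5ay'; at [20:31] → 'yrF2nnnnfff'.
Each match is replaced using the text its own group 1 captured.

'88887<bX>778788<yrF2n>2 j8878'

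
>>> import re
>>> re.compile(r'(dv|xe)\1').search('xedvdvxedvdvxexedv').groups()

The backreference `\1` re-matches whatever the first group consumed, character for character.
Unlike `match`, `search` isn't anchored — it looks for the pattern anywhere in the string.
The match spans [2:6] → 'dvdv'.
Captured: group 1 = 'dv'.

('dv',)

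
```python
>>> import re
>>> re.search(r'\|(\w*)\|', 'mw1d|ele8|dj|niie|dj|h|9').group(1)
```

'ele8'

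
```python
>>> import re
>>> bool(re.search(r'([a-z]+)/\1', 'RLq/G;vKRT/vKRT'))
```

False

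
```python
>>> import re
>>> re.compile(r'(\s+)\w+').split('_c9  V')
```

The pattern matches one or more of whitespace (captured); then one or more of a word character.
Matches to split on: at [3:6] → '  V'.
The group in the pattern means `split` returns the separators' captures alongside the pieces.

['_c9', '  ', '']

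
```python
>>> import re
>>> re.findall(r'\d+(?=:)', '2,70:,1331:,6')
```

Because the assertion is zero-width, the text it checks is not consumed and won't appear in the result.
`findall` yields the raw match text (2 of them) because the pattern has no groups.

['70', '1331']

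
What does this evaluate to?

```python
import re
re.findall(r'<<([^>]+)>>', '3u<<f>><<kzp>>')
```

['f', 'kzp']

With a single group, `findall` returns only what that group captured — 2 items.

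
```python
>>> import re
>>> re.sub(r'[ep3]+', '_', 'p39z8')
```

'_9z8'

This matches one or more of one of [ep3].
Matches: at [0:2] → 'p3'.
Every occurrence is swapped for '_'.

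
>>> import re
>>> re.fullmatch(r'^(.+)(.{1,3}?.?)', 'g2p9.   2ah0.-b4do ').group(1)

Pattern: anchored at the start of the string; then one or more of any character (captured); then 1 to 3 of any character (lazy), then optionally any character (captured).
`re.fullmatch` is like wrapping the pattern in `^…$` (in single-line mode).
The match spans [0:19] → 'g2p9.   2ah0.-b4do '.
Captured: group 1 = 'g2p9.   2ah0.-b4do', group 2 = ' '.

'g2p9.   2ah0.-b4do'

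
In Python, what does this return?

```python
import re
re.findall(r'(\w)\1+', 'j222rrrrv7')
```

`\1` is not a pattern — it's the concrete string captured by group 1, re-applied verbatim.
Because there's exactly one group, `findall` drops the full match and keeps group 1 from each hit.

['2', 'r']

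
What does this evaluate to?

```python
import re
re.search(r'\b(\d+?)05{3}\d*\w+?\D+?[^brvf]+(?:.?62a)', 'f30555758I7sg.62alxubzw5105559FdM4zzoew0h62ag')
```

None

Here nothing in the string fits, so the call returns None.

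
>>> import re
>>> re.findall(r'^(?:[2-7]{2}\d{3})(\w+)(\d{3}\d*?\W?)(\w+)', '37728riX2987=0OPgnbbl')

[('riX2', '987=', '0OPgnbbl')]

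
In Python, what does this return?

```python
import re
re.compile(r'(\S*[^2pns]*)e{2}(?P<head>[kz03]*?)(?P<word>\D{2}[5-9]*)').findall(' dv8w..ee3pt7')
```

This matches zero or more of a non-whitespace character, then zero or more of any character except [2pns] (captured); then exactly 2 of a literal 'e'; then zero or more of one of [kz03] (lazy) (captured as 'head'); then exactly 2 of a non-digit, then zero or more of a character in [5-9] (captured as 'word').
Multiple groups make `findall` return tuples — one 3-tuple for the one match.

[(' dv8w..', '3', 'pt7')]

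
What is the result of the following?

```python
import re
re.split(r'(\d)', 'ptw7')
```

['ptw', '7', '']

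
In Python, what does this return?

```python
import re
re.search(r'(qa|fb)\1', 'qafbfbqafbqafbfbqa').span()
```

The backreference `\1` re-matches whatever the first group consumed, character for character.
`re.search` scans for the first position where the pattern succeeds.
The match spans [2:6] → 'fbfb'.
Captured: group 1 = 'fb'.

(2, 6)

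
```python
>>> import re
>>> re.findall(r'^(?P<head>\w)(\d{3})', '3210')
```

[('3', '210')]

Pattern: anchored at the start of the string; then a word character (captured as 'head'); then exactly 3 of a digit (captured).
Scanning left to right: at [0:4] match '3210', groups = ('3', '210').
`findall` packs the 2 group values into a tuple for every match.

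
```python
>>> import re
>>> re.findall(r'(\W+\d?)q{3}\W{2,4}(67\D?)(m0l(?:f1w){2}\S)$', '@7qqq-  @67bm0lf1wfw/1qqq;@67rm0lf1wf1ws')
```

[('/1', '67r', 'm0lf1wf1ws')]

The pattern matches one or more of a non-word character, then optionally a digit (captured); then exactly 3 of a literal 'q', then 2 to 4 of a non-word character; then the literal '67', then optionally a non-digit (captured); then the literal 'm0l', then the literal 'f1w' repeated 2 times, then a non-whitespace character (captured); then anchored at the end.
Scanning left to right: at [20:40] match '/1qqq;@67rm0lf1wf1ws', groups = ('/1', '67r', 'm0lf1wf1ws').
3 groups means the one result is a tuple of 3 captured strings — 1 here.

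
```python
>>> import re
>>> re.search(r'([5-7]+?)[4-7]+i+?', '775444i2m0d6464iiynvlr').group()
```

Pattern: one or more of a character in [5-7] (lazy) (captured); then one or more of a character in [4-7], then one or more of the literal 'i' (lazy).
Unlike `match`, `search` isn't anchored — it looks for the pattern anywhere in the string.
The match spans [0:7] → '775444i'.
Captured: group 1 = '7'.

'775444i'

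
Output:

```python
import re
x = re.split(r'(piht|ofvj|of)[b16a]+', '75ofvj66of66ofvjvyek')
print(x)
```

['75', 'ofvj', '', 'of', 'ofvjvyek']

Matches to split on: at [2:8] → 'ofvj66'; at [8:12] → 'of66'.
`re.split` interleaves the captured-group text with the surrounding fragments.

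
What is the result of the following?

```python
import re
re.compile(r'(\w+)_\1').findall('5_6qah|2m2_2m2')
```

['2m2']

The backreference `\1` re-matches whatever the first group consumed, character for character.
Because there's exactly one group, `findall` drops the full match and keeps group 1 from the one hit.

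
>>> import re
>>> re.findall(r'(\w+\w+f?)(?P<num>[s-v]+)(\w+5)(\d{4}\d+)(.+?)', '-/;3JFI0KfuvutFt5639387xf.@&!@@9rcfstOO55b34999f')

[('3JFI0Kfuvu', 't', 'Ft5', '639387', 'x')]

Pattern: one or more of a word character, then one or more of a word character, then optionally the literal 'f' (captured); then one or more of a character in [s-v] (captured as 'num'); then one or more of a word character, then a literal '5' (captured); then exactly 4 of a digit, then one or more of a digit (captured); then one or more of any character (lazy) (captured).
Scanning left to right: at [3:24] match '3JFI0KfuvutFt5639387x', groups = ('3JFI0Kfuvu', 't', 'Ft5', '639387', 'x').
With 5 capturing groups, `findall` returns a 5-tuple per match.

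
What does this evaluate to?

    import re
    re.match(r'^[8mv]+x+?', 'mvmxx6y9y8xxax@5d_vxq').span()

This matches anchored at the start of the string; then one or more of one of [8mv]; then one or more of a literal 'x' (lazy).
A `+?`/`*?`/`{m,n}?` starts at its minimum and grows only as far as needed for what follows to match.
`re.match` won't scan ahead — the pattern has to work from the very first character.
The match spans [0:4] → 'mvmx'.

(0, 4)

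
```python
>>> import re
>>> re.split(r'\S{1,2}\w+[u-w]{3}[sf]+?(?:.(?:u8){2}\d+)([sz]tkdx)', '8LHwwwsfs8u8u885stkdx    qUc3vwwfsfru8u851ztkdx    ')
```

['', 'stkdx', '    ', 'ztkdx', '    ']

Pattern: 1 to 2 of a non-whitespace character, then one or more of a word character; then exactly 3 of a character in [u-w], then one or more of one of [sf] (lazy); then any character, then the literal 'u8' repeated 2 times, then one or more of a digit (non-capturing group); then one of [sz], then the literal 'tkd', then a literal 'x' (captured).
Matches to split on: at [0:21] → '8LHwwwsfs8u8u885stkdx'; at [25:47] → 'qUc3vwwfsfru8u851ztkdx'.
`re.split` interleaves the captured-group text with the surrounding fragments.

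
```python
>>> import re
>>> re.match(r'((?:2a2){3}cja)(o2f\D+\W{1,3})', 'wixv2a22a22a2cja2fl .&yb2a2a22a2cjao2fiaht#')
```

None

Pattern: the literal '2a2' repeated 3 times, then the literal 'cja' (captured); then the literal 'o2f', then one or more of a non-digit, then 1 to 3 of a non-word character (captured).
With `match`, the pattern is implicitly anchored at the beginning.
Here position 0 doesn't satisfy it, so the call returns None.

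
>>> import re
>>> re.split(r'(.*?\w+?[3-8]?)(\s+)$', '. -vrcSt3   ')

The pattern matches zero or more of any character (lazy), then one or more of a word character (lazy), then optionally a character in [3-8] (captured); then one or more of whitespace (captured); then anchored at the end.
The group in the pattern means `split` returns the separators' captures alongside the pieces.

['', '. -vrcSt3', '   ', '']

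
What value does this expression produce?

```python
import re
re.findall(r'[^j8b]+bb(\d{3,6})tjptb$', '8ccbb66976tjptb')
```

Pattern: one or more of any character except [j8b], then the literal 'bb'; then 3 to 6 of a digit (captured); then the literal 'tjp', then the literal 'tb'; then anchored at the end.
Walking the string: at [1:15] match 'ccbb66976tjptb', group 1 = '66976'.
Because there's exactly one group, `findall` drops the full match and keeps group 1 from the one hit.

['66976']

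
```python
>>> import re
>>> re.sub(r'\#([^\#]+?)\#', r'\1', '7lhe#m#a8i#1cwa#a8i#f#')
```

'7lhema8i1cwaa8if'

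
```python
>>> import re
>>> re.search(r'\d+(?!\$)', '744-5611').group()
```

`(?!…)`/`(?<!…)` only lets a position through if the neighbouring text does NOT match; no characters are consumed.
`search` walks the string left to right and returns the first match it finds.
The match spans [0:3] → '744'.

'744'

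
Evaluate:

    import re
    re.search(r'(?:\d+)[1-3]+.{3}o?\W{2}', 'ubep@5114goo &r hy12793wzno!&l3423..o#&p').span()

(5, 14)

Pattern: one or more of a digit (non-capturing group); then one or more of a character in [1-3]; then exactly 3 of any character, then optionally the literal 'o', then exactly 2 of a non-word character.
`re.search` scans for the first position where the pattern succeeds.
The match spans [5:14] → '5114goo &'.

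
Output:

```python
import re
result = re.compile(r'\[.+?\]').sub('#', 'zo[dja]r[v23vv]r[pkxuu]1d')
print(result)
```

With the lazy modifier that quantifier settles for the fewest repetitions that let the rest of the pattern succeed (the atoms after it are unaffected and can still be greedy).
Every occurrence is swapped for '#'.

zo#r#r#1d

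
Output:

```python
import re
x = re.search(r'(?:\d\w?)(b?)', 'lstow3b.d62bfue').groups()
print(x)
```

('',)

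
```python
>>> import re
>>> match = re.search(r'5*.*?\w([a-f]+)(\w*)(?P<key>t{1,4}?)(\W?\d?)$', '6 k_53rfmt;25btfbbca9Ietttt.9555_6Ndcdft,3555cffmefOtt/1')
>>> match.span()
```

(0, 56)

The pattern matches zero or more of a literal '5'; then zero or more of any character (lazy), then a word character; then one or more of a character in [a-f] (captured); then zero or more of a word character (captured); then 1 to 4 of a literal 't' (lazy) (captured as 'key'); then optionally a non-word character, then optionally a digit (captured); then anchored at the end.
`search` walks the string left to right and returns the first match it finds.
The match spans [0:56] → '6 k_53rfmt;25btfbbca9Ietttt.9555_6Ndcdft,3555cffmefOtt/1'.
Captured: group 1 = 'cff', group 2 = 'mefOt', group 3 = 't', group 4 = '/1'.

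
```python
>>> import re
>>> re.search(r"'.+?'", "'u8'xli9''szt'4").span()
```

(0, 4)

With the lazy modifier that quantifier settles for the fewest repetitions that let the rest of the pattern succeed (the atoms after it are unaffected and can still be greedy).
Unlike `match`, `search` isn't anchored — it looks for the pattern anywhere in the string.
The match spans [0:4] → "'u8'".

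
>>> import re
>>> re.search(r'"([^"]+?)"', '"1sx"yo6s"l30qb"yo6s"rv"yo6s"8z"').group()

'"1sx"'

The match spans [0:5] → '"1sx"'.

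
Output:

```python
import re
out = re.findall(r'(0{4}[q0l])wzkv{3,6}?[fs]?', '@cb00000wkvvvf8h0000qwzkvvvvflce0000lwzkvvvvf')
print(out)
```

['0000q', '0000l']

`findall` collects group 1 from each match (2 total).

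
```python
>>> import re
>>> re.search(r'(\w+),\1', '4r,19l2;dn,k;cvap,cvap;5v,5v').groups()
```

After group 1 captures some text, `\1` only succeeds where that same text appears again.
`re.search` scans for the first position where the pattern succeeds.
The match spans [13:22] → 'cvap,cvap'.
Captured: group 1 = 'cvap'.

('cvap',)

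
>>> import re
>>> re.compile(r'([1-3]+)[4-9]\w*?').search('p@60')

None

The pattern matches one or more of a character in [1-3] (captured); then a character in [4-9], then zero or more of a word character (lazy).
Unlike `match`, `search` isn't anchored — it looks for the pattern anywhere in the string.
Here the pattern never matches, so the call returns None.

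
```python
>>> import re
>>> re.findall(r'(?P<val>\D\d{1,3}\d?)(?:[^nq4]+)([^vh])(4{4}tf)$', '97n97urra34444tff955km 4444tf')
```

[('f955', ' ', '4444tf')]

The pattern matches a non-digit, then 1 to 3 of a digit, then optionally a digit (captured as 'val'); then one or more of any character except [nq4] (non-capturing group); then any character except [vh] (captured); then exactly 4 of a literal '4', then the literal 'tf' (captured); then anchored at the end.
Walking the string: at [16:29] match 'f955km 4444tf', groups = ('f955', ' ', '4444tf').
`findall` packs the 3 group values into a tuple for every match.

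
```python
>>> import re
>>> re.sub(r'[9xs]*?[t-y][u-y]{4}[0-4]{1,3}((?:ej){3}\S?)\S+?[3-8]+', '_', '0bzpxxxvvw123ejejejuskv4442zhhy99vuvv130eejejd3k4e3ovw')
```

'0bzp_2zhhy99vuvv130eejejd3k4e3ovw'

Pattern: zero or more of one of [9xs] (lazy); then a character in [t-y], then exactly 4 of a character in [u-y], then 1 to 3 of a character in [0-4]; then the literal 'ej' repeated 3 times, then optionally a non-whitespace character (captured); then one or more of a non-whitespace character (lazy), then one or more of a character in [3-8].
Each match is replaced by '_'.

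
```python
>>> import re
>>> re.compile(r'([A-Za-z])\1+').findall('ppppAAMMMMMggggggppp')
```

`\1` has to match the exact text group 1 already captured.
Scanning left to right: at [0:4] match 'pppp', group 1 = 'p'; at [4:6] match 'AA', group 1 = 'A'; at [6:11] match 'MMMMM', group 1 = 'M'; at [11:17] match 'gggggg', group 1 = 'g'; at [17:20] match 'ppp', group 1 = 'p'.
`findall` collects group 1 from each match (5 total).

['p', 'A', 'M', 'g', 'p']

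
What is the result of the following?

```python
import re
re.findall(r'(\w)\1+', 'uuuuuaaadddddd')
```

The backreference `\1` re-matches whatever the first group consumed, character for character.
Matches: at [0:5] match 'uuuuu', group 1 = 'u'; at [5:8] match 'aaa', group 1 = 'a'; at [8:14] match 'dddddd', group 1 = 'd'.
Because there's exactly one group, `findall` drops the full match and keeps group 1 from each hit.

['u', 'a', 'd']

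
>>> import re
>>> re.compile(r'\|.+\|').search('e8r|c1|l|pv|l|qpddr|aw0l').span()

(3, 20)

The match spans [3:20] → '|c1|l|pv|l|qpddr|'.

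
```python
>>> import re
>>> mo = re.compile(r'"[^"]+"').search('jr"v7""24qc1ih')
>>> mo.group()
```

`re.search` scans for the first position where the pattern succeeds.
The match spans [2:6] → '"v7"'.

'"v7"'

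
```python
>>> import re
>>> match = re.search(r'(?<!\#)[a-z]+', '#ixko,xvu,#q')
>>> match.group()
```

'xko'

A negative assertion filters positions out without eating any characters.
The match spans [2:5] → 'xko'.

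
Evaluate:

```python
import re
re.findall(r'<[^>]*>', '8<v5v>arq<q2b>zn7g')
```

['<v5v>', '<q2b>']

With no groups in the pattern, `findall` gives back each whole match — 2 here.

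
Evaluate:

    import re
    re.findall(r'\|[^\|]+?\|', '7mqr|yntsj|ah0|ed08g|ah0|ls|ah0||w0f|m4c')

['|yntsj|', '|ed08g|', '|ls|', '|w0f|']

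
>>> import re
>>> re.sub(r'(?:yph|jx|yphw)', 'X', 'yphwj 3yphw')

`|` is ordered: at each position the engine commits to the first alternative that works.
Matches: at [0:3] → 'yph'; at [7:10] → 'yph'.
`sub` substitutes 'X' at each match site.

'Xwj 3Xw'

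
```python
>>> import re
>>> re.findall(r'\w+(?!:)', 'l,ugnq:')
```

['l', 'ugn']

Because the assertion is negative and zero-width, positions next to the forbidden text are skipped.
No capturing groups, so `findall` returns the 2 full match strings.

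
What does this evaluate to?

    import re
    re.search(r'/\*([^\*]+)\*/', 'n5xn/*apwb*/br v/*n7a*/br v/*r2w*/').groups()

`re.search` tries every starting position until one works.
The match spans [4:12] → '/*apwb*/'.
Captured: group 1 = 'apwb'.

('apwb',)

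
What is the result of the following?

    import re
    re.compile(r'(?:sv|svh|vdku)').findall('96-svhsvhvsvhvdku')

Alternation isn't longest-match — the leftmost alternative that fits at this position is chosen.
Matches: at [3:5] → 'sv'; at [6:8] → 'sv'; at [10:12] → 'sv'; at [13:17] → 'vdku'.
No capturing groups, so `findall` returns the 4 full match strings.

['sv', 'sv', 'sv', 'vdku']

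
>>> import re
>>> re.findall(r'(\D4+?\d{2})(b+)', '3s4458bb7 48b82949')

This matches a non-digit, then one or more of the literal '4' (lazy), then exactly 2 of a digit (captured); then one or more of a literal 'b' (captured).
Walking the string: at [1:8] match 's4458bb', groups = ('s4458', 'bb').
2 groups means the one result is a tuple of 2 captured strings — 1 here.

[('s4458', 'bb')]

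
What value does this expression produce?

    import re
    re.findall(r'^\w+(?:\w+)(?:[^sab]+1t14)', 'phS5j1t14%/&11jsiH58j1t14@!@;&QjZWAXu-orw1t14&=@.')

Since nothing is captured, `findall` lists the 1 matched substring directly.

['phS5j1t14']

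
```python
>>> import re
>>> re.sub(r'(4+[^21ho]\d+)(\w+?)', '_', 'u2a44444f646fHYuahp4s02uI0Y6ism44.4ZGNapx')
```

'u2a_HYuahp_I0Y6ism_GNapx'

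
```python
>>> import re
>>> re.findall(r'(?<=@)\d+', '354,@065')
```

['065']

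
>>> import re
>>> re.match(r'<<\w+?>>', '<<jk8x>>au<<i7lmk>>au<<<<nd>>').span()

(0, 8)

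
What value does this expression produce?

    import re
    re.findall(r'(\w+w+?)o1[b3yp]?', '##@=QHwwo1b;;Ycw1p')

['QHww']

The pattern matches one or more of a word character, then one or more of the literal 'w' (lazy) (captured); then the literal 'o1', then optionally one of [b3yp].
Scanning left to right: at [4:11] match 'QHwwo1b', group 1 = 'QHww'.
Because there's exactly one group, `findall` drops the full match and keeps group 1 from the one hit.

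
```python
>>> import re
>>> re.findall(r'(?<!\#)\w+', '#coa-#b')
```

['oa']

The negative lookahead/lookbehind blocks any match where the forbidden context is present.
Walking the string: at [2:4] → 'oa'.
Since nothing is captured, `findall` lists the 1 matched substring directly.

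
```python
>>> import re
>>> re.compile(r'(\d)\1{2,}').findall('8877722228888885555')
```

['7', '2', '8', '5']

The backreference `\1` re-matches whatever the first group consumed, character for character.
Matches: at [2:5] match '777', group 1 = '7'; at [5:9] match '2222', group 1 = '2'; at [9:15] match '888888', group 1 = '8'; at [15:19] match '5555', group 1 = '5'.
`findall` collects group 1 from each match (4 total).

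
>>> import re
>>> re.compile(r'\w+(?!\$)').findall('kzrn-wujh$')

['kzrn', 'wuj']

A negative assertion filters positions out without eating any characters.
`findall` yields the raw match text (2 of them) because the pattern has no groups.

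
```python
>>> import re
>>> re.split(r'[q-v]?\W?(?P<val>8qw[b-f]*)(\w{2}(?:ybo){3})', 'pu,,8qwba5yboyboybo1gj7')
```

This matches optionally a character in [q-v], then optionally a non-word character; then the literal '8qw', then zero or more of a character in [b-f] (captured as 'val'); then exactly 2 of a word character, then the literal 'ybo' repeated 3 times (captured).
Matches to split on: at [3:19] → ',8qwba5yboyboybo'.
`re.split` interleaves the captured-group text with the surrounding fragments.

['pu,', '8qwb', 'a5yboyboybo', '1gj7']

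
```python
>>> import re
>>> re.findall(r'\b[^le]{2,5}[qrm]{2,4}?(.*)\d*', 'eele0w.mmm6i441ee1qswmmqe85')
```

['6i441ee1qswmmqe85']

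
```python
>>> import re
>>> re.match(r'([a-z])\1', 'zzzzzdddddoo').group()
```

'zz'

After group 1 captures some text, `\1` only succeeds where that same text appears again.
`match` is anchored at position 0; if the pattern doesn't fit there, it returns None.
The match spans [0:2] → 'zz'.
Captured: group 1 = 'z'.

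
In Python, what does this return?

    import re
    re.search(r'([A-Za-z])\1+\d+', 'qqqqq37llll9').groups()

`\1` is not a pattern — it's the concrete string captured by group 1, re-applied verbatim.
`re.search` tries every starting position until one works.
The match spans [0:7] → 'qqqqq37'.
Captured: group 1 = 'q'.

('q',)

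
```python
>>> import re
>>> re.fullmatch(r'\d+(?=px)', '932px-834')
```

The positive lookaround only admits positions where the adjacent text matches; those characters stay outside the span.
`re.fullmatch` is like wrapping the pattern in `^…$` (in single-line mode).
Here there's no way to consume every character, so the call returns None.

None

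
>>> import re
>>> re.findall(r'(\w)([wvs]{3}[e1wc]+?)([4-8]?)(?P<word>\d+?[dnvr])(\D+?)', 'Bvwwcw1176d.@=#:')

[('B', 'vwwcw', '', '1176d', '.')]

With the lazy modifier that quantifier settles for the fewest repetitions that let the rest of the pattern succeed (the atoms after it are unaffected and can still be greedy).
5 groups means the one result is a tuple of 5 captured strings — 1 here.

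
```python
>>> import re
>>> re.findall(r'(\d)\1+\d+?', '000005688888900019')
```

['0', '8', '0']

`\1` has to match the exact text group 1 already captured.
Matches: at [0:6] match '000005', group 1 = '0'; at [7:13] match '888889', group 1 = '8'; at [13:17] match '0001', group 1 = '0'.
With a single group, `findall` returns only what that group captured — 3 items.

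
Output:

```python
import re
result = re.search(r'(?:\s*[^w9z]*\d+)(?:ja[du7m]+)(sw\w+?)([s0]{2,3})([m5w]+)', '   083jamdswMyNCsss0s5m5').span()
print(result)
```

(0, 24)

The match spans [0:24] → '   083jamdswMyNCsss0s5m5'.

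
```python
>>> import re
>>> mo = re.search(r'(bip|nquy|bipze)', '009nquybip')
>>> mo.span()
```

(3, 7)

`search` walks the string left to right and returns the first match it finds.
The match spans [3:7] → 'nquy'.
Captured: group 1 = 'nquy'.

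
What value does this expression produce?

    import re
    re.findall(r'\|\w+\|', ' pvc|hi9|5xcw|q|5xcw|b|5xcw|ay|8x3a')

['|hi9|', '|q|', '|b|', '|ay|']

`findall` yields the raw match text (4 of them) because the pattern has no groups.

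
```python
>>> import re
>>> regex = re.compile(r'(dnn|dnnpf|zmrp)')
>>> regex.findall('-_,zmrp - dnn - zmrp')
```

['zmrp', 'dnn', 'zmrp']

Scanning left to right: at [3:7] match 'zmrp', group 1 = 'zmrp'; at [10:13] match 'dnn', group 1 = 'dnn'; at [16:20] match 'zmrp', group 1 = 'zmrp'.
With a single group, `findall` returns only what that group captured — 3 items.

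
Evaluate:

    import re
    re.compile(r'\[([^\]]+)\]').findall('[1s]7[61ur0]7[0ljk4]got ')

['1s', '61ur0', '0ljk4']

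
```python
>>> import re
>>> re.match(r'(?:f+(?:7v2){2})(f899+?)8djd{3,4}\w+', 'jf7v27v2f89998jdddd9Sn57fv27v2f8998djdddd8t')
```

None

The pattern matches one or more of the literal 'f', then the literal '7v2' repeated 2 times (non-capturing group); then the literal 'f89', then one or more of the literal '9' (lazy) (captured); then the literal '8dj', then 3 to 4 of a literal 'd', then one or more of a word character.
With `match`, the pattern is implicitly anchored at the beginning.
Here the string doesn't start with a match, so the call returns None.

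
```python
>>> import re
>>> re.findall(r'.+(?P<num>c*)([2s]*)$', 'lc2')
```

[('', '')]

The pattern matches one or more of any character; then zero or more of a literal 'c' (captured as 'num'); then zero or more of one of [2s] (captured); then anchored at the end.
Scanning left to right: at [0:3] match 'lc2', groups = ('', '').
2 groups means the one result is a tuple of 2 captured strings — 1 here.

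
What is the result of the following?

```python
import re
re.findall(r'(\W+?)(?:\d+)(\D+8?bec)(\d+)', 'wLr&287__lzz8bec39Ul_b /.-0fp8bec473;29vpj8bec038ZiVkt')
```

Pattern: one or more of a non-word character (lazy) (captured); then one or more of a digit (non-capturing group); then one or more of a non-digit, then optionally the literal '8', then the literal 'bec' (captured); then one or more of a digit (captured).
Scanning left to right: at [3:18] match '&287__lzz8bec39', groups = ('&', '__lzz8bec', '39'); at [22:36] match ' /.-0fp8bec473', groups = (' /.-', 'fp8bec', '473'); at [36:49] match ';29vpj8bec038', groups = (';', 'vpj8bec', '038').
With 3 capturing groups, `findall` returns a 3-tuple per match.

[('&', '__lzz8bec', '39'), (' /.-', 'fp8bec', '473'), (';', 'vpj8bec', '038')]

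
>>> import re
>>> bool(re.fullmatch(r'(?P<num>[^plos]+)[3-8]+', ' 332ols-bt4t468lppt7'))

`re.fullmatch` is like wrapping the pattern in `^…$` (in single-line mode).
Here the string isn't matched end-to-end, so the call returns None, and `bool(None)` is False.

False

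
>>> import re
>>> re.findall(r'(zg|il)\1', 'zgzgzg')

['zg']

`\1` has to match the exact text group 1 already captured.
Walking the string: at [0:4] match 'zgzg', group 1 = 'zg'.
Because there's exactly one group, `findall` drops the full match and keeps group 1 from the one hit.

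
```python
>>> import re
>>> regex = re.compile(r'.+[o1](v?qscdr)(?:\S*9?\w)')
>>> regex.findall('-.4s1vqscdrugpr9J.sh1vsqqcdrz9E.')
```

Pattern: one or more of any character, then one of [o1]; then optionally a literal 'v', then the literal 'qsc', then the literal 'dr' (captured); then zero or more of a non-whitespace character, then optionally a literal '9', then a word character (non-capturing group).
Matches: at [0:31] match '-.4s1vqscdrugpr9J.sh1vsqqcdrz9E', group 1 = 'vqscdr'.
Because there's exactly one group, `findall` drops the full match and keeps group 1 from the one hit.

['vqscdr']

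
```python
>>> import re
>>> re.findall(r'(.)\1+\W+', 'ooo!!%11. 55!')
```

`\1` is not a pattern — it's the concrete string captured by group 1, re-applied verbatim.
Because there's exactly one group, `findall` drops the full match and keeps group 1 from each hit.

['o', '1', '5']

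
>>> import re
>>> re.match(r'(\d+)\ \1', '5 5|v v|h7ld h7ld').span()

`re.match` won't scan ahead — the pattern has to work from the very first character.
The match spans [0:3] → '5 5'.

(0, 3)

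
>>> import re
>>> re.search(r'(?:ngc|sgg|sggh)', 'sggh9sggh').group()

The regex engine tests alternatives in the order written; an earlier branch that matches wins even if a later one would match more.
Unlike `match`, `search` isn't anchored — it looks for the pattern anywhere in the string.
The match spans [0:3] → 'sgg'.

'sgg'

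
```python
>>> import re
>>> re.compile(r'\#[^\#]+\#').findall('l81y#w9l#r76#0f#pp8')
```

Since nothing is captured, `findall` lists the 2 matched substrings directly.

['#w9l#', '#0f#']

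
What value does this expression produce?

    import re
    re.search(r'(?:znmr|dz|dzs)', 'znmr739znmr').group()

'znmr'

`re.search` tries every starting position until one works.
The match spans [0:4] → 'znmr'.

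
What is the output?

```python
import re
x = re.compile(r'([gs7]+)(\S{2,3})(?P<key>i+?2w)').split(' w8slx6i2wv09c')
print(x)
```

[' w8', 's', 'lx6', 'i2w', 'v09c']

Pattern: one or more of one of [gs7] (captured); then 2 to 3 of a non-whitespace character (captured); then one or more of the literal 'i' (lazy), then the literal '2w' (captured as 'key').
Matches to split on: at [3:10] → 'slx6i2w'.
Because the pattern has a capturing group, `split` also inserts each captured text between the pieces.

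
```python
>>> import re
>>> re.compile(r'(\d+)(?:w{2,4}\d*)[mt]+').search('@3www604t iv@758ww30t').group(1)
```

Pattern: one or more of a digit (captured); then 2 to 4 of the literal 'w', then zero or more of a digit (non-capturing group); then one or more of one of [mt].
`re.search` scans for the first position where the pattern succeeds.
The match spans [1:9] → '3www604t'.
Captured: group 1 = '3'.

'3'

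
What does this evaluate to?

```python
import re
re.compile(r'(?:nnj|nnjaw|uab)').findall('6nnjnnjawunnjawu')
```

['nnj', 'nnj', 'nnj']

The regex engine tests alternatives in the order written; an earlier branch that matches wins even if a later one would match more.
Scanning left to right: at [1:4] → 'nnj'; at [4:7] → 'nnj'; at [10:13] → 'nnj'.
Since nothing is captured, `findall` lists the 3 matched substrings directly.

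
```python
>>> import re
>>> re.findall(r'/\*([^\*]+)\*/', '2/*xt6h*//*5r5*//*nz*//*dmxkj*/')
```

Matches: at [1:9] match '/*xt6h*/', group 1 = 'xt6h'; at [9:16] match '/*5r5*/', group 1 = '5r5'; at [16:22] match '/*nz*/', group 1 = 'nz'; at [22:31] match '/*dmxkj*/', group 1 = 'dmxkj'.
`findall` collects group 1 from each match (4 total).

['xt6h', '5r5', 'nz', 'dmxkj']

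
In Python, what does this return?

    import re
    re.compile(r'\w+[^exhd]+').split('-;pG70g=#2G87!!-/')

['-;', '']

The pattern matches one or more of a word character; then one or more of any character except [exhd].
Matches to split on: at [2:17] → 'pG70g=#2G87!!-/'.
`split` removes every match and returns the 2 fragments in between.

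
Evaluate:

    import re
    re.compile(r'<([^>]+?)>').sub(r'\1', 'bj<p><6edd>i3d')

'bjp6eddi3d'

Matches: at [2:5] → '<p>'; at [5:11] → '<6edd>'.
The replacement refers to a captured group, so each match is rewritten using its own captured text.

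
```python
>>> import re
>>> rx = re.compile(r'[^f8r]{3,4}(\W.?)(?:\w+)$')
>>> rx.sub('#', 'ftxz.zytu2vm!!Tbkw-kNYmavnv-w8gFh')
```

Every occurrence is swapped for '#'.

'ftxz.zytu2vm!!Tbkw-kNYm#'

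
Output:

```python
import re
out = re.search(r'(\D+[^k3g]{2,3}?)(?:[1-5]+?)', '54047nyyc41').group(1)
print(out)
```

nyyc4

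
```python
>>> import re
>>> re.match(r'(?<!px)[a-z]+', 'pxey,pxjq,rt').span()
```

`match` is anchored at position 0; if the pattern doesn't fit there, it returns None.
The match spans [0:4] → 'pxey'.

(0, 4)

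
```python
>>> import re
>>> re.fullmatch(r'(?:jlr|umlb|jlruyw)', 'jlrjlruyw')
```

None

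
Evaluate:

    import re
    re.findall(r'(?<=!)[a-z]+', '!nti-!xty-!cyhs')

The positive lookaround only admits positions where the adjacent text matches; those characters stay outside the span.
Matches: at [1:4] → 'nti'; at [6:9] → 'xty'; at [11:15] → 'cyhs'.
With no groups in the pattern, `findall` gives back each whole match — 3 here.

['nti', 'xty', 'cyhs']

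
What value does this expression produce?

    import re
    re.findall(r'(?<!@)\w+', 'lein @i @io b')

['lein', 'o', 'b']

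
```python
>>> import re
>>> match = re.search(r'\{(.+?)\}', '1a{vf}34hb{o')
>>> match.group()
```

'{vf}'

`search` walks the string left to right and returns the first match it finds.
The match spans [2:6] → '{vf}'.
Captured: group 1 = 'vf'.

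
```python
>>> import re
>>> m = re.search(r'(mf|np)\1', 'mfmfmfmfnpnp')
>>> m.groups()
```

The match spans [0:4] → 'mfmf'.
Captured: group 1 = 'mf'.

('mf',)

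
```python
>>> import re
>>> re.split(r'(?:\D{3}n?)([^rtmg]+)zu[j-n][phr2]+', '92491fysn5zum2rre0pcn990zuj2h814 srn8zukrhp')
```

Pattern: exactly 3 of a non-digit, then optionally the literal 'n' (non-capturing group); then one or more of any character except [rtmg] (captured); then the literal 'zu', then a character in [j-n], then one or more of one of [phr2].
Matches to split on: at [5:16] → 'fysn5zum2rr'; at [18:29] → 'pcn990zuj2h'; at [32:43] → ' srn8zukrhp'.
The group in the pattern means `split` returns the separators' captures alongside the pieces.

['92491', '5', 'e0', '990', '814', '8', '']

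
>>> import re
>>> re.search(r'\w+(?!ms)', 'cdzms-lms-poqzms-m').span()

(0, 5)

The negative lookahead/lookbehind blocks any match where the forbidden context is present.
`re.search` scans for the first position where the pattern succeeds.
The match spans [0:5] → 'cdzms'.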